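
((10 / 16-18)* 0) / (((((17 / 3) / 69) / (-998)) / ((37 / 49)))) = 0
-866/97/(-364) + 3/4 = 27347/35308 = 0.77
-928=-928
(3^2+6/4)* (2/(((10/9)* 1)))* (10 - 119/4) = -14931/40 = -373.28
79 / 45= 1.76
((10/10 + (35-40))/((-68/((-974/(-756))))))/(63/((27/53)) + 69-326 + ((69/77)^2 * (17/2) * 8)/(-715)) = -0.00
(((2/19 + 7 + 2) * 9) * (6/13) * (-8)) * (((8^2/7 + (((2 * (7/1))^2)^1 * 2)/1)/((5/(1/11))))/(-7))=16142976/51205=315.26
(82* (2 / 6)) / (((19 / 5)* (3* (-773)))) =-410 / 132183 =-0.00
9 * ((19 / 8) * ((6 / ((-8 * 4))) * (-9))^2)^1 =124659 / 2048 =60.87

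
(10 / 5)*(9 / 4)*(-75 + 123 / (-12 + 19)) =-1809 / 7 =-258.43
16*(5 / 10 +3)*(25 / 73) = 1400 / 73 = 19.18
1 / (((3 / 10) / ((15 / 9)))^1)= 50 / 9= 5.56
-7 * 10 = -70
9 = 9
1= 1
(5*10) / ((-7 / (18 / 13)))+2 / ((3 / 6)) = -536 / 91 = -5.89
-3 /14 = -0.21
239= 239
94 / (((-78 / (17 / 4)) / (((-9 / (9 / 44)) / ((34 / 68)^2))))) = 35156 / 39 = 901.44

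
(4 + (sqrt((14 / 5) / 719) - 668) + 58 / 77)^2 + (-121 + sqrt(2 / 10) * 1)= -20428 * sqrt(50330) / 55363 + sqrt(5) / 5 + 9373701913151 / 21314755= 439692.93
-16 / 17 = -0.94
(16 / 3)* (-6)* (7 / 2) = -112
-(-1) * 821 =821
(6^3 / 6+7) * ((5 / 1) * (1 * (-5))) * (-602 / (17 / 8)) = 304541.18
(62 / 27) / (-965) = -62 / 26055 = -0.00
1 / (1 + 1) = 1 / 2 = 0.50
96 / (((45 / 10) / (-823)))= -17557.33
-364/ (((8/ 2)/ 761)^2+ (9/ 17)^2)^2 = -784318292220650908/ 169297649633125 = -4632.78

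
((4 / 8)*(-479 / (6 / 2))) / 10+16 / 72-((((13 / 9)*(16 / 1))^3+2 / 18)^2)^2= -131161281615821118318287761793 / 5648590729620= -23220177898186081.88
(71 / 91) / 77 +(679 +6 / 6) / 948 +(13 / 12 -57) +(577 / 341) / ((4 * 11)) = -20820695197 / 377523146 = -55.15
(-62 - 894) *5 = -4780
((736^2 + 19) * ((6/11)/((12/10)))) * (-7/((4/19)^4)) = -2470889418025/2816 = -877446526.29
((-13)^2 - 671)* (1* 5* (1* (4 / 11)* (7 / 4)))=-17570 / 11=-1597.27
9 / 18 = 1 / 2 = 0.50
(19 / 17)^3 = 6859 / 4913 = 1.40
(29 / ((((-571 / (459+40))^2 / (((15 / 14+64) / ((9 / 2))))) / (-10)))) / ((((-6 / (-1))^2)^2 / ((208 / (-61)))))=855186464470 / 101491020603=8.43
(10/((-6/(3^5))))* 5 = -2025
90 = 90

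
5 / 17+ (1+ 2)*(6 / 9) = 39 / 17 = 2.29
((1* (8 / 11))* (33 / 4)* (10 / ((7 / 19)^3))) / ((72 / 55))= 1886225 / 2058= 916.53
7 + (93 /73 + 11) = 1407 /73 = 19.27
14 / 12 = 7 / 6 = 1.17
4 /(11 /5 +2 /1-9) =-0.83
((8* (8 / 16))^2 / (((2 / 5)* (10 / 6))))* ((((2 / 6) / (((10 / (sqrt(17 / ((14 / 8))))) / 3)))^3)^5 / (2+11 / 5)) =3282709384* sqrt(119) / 246298870849609375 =0.00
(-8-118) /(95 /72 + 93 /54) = -3024 /73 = -41.42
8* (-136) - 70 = -1158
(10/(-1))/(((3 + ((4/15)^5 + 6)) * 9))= -843750/6835399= -0.12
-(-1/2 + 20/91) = 51/182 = 0.28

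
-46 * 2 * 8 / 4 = -184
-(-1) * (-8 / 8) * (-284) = 284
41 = 41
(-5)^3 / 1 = -125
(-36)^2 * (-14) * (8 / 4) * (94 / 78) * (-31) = 17623872 / 13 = 1355682.46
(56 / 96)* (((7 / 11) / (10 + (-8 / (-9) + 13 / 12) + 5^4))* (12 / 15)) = 588 / 1261205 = 0.00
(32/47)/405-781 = -14866303/19035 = -781.00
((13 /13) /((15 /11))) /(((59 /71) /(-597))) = -155419 /295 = -526.84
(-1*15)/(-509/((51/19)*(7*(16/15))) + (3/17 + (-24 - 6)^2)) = -28560/1665581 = -0.02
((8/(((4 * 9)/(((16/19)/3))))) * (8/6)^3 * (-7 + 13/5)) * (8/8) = -45056/69255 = -0.65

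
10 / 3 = 3.33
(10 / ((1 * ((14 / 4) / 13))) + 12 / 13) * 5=190.33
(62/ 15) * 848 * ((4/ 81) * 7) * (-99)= -16193408/ 135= -119951.17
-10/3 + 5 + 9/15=34/15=2.27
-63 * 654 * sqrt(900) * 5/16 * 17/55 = -119392.16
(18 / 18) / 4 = 1 / 4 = 0.25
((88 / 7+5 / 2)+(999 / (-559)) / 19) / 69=2227045 / 10259886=0.22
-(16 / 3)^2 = -256 / 9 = -28.44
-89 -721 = -810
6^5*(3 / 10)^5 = 59049 / 3125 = 18.90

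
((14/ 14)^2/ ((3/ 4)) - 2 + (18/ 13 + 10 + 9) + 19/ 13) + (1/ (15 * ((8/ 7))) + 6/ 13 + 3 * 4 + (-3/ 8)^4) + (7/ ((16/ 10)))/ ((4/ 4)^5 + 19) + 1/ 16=27156787/ 798720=34.00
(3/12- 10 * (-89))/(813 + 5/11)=39171/35792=1.09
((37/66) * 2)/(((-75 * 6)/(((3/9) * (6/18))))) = -37/133650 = -0.00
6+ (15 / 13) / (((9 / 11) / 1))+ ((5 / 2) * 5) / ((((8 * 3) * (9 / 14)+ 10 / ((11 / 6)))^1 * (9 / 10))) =1519261 / 188136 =8.08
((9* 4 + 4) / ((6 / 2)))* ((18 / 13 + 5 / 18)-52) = -235580 / 351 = -671.17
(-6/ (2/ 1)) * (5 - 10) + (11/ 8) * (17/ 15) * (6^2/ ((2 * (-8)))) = 1839/ 160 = 11.49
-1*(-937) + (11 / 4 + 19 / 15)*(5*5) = 12449 / 12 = 1037.42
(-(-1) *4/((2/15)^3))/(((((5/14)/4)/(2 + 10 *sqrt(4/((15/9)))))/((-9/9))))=-75600 *sqrt(15)-37800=-330597.54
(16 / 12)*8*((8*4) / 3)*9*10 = 10240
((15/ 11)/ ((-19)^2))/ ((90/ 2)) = 1/ 11913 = 0.00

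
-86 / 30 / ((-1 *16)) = 43 / 240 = 0.18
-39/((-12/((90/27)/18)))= 0.60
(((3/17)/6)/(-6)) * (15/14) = -5/952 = -0.01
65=65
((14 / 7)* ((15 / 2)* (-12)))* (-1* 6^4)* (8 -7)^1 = 233280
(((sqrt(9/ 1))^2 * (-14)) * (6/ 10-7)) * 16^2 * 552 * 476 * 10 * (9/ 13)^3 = 395424927055872/ 2197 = 179984035983.56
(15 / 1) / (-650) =-3 / 130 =-0.02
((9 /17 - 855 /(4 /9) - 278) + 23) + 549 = -110787 /68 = -1629.22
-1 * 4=-4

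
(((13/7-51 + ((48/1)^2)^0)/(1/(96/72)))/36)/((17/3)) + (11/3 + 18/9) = 5732/1071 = 5.35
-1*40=-40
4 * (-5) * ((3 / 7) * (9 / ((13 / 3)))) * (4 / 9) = -7.91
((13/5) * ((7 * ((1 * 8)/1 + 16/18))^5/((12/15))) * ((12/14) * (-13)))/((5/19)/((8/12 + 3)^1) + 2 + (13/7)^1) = -243154963251200000/28284471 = -8596765456.61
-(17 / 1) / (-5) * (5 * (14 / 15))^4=653072 / 405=1612.52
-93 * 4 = -372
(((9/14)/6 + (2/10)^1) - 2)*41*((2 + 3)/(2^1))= -173.52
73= 73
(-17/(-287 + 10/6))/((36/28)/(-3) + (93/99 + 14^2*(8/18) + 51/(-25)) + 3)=883575/1313687792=0.00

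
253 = 253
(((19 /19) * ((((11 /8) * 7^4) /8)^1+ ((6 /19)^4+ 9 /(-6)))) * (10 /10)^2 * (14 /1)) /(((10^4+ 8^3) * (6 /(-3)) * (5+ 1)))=-0.05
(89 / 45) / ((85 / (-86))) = -7654 / 3825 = -2.00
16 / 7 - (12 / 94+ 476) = -155894 / 329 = -473.84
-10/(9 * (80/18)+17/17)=-10/41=-0.24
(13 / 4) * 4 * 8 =104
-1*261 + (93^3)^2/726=215663331321/242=891170790.58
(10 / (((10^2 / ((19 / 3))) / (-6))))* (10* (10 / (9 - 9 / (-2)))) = -28.15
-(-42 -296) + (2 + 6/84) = 4761/14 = 340.07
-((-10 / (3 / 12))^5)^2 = -10485760000000000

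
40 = 40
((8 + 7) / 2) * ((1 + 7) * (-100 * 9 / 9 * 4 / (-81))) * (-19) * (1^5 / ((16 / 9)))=-9500 / 3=-3166.67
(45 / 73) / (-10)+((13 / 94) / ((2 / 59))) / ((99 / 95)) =5235391 / 1358676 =3.85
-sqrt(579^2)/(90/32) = -205.87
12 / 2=6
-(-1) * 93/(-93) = -1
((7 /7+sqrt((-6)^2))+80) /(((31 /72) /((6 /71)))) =37584 /2201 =17.08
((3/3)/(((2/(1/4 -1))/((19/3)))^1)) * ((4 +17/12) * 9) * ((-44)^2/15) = -14943.50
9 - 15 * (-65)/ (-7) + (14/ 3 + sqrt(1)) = -2617/ 21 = -124.62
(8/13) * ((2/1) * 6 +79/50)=2716/325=8.36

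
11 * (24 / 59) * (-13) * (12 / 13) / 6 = -528 / 59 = -8.95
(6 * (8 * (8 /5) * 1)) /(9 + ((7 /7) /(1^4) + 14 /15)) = 288 /41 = 7.02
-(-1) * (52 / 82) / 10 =0.06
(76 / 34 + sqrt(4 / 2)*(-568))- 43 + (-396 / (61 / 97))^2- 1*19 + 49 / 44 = 1103497100521 / 2783308- 568*sqrt(2) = 395666.36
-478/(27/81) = -1434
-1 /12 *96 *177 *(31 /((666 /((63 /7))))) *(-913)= 20038524 /37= 541581.73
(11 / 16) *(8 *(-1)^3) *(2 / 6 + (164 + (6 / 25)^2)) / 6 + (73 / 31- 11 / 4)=-52691539 / 348750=-151.09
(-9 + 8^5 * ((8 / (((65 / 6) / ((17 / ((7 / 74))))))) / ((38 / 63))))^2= 79280717180896616121 / 1525225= 51979686394398.61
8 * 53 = 424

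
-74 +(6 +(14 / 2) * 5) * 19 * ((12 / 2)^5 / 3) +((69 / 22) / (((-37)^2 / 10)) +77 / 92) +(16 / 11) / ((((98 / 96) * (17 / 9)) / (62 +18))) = 2330229335284075 / 1154061524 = 2019155.21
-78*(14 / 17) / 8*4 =-32.12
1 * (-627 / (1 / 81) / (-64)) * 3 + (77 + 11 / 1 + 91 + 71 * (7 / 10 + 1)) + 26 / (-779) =668146991 / 249280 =2680.31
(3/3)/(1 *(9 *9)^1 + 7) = 1/88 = 0.01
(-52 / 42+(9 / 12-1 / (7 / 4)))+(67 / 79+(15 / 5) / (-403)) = -0.22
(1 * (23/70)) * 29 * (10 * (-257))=-171419/7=-24488.43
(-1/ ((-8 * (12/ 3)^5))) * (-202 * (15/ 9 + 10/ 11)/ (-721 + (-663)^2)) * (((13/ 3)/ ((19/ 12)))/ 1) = -111605/ 281761480704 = -0.00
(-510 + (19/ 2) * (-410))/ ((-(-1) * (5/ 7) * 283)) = -21.79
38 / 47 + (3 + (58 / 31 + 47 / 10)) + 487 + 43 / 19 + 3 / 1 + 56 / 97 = 13512718897 / 26852510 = 503.22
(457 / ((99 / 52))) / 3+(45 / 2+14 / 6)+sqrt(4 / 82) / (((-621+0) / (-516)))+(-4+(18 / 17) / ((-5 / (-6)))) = 172 * sqrt(82) / 8487+5155907 / 50490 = 102.30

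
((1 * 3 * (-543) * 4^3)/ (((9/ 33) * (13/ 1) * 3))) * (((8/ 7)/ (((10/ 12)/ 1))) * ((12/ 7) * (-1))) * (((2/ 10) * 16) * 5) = 1174339584/ 3185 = 368709.45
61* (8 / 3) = 162.67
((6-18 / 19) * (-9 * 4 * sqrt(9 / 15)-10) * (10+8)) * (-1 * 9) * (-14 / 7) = -1119744 * sqrt(15) / 95-311040 / 19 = -62020.52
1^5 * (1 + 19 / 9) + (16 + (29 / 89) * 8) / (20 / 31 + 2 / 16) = 4172164 / 152991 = 27.27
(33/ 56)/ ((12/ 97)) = 1067/ 224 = 4.76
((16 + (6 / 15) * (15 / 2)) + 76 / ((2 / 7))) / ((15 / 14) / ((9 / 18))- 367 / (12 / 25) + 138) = -23940 / 52453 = -0.46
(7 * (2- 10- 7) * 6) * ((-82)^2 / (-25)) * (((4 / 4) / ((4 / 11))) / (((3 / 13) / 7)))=70672602 / 5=14134520.40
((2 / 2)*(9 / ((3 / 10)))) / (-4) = -7.50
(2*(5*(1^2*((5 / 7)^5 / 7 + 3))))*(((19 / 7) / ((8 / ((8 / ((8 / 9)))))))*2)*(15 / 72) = 63425325 / 1647086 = 38.51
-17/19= -0.89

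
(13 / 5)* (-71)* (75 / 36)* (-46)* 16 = 283053.33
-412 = -412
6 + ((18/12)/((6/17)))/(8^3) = 12305/2048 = 6.01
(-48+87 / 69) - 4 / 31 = -33417 / 713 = -46.87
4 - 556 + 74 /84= -23147 /42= -551.12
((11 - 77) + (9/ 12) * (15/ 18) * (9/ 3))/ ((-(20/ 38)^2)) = 185193/ 800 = 231.49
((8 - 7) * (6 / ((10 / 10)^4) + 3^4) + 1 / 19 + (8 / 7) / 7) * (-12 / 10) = -487188 / 4655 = -104.66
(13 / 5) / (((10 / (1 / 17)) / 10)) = 0.15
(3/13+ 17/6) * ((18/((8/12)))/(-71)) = -1.17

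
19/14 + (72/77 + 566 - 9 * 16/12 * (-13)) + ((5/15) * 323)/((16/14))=1512589/1848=818.50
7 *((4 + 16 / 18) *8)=2464 / 9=273.78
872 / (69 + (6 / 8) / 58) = 12.64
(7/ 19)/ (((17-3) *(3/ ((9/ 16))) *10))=3/ 6080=0.00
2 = 2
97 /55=1.76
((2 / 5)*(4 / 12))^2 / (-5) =-0.00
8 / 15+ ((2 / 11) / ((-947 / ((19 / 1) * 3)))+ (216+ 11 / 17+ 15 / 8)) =219.04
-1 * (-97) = 97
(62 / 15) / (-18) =-31 / 135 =-0.23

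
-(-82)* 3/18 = 41/3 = 13.67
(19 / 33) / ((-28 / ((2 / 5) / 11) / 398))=-3781 / 12705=-0.30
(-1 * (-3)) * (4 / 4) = 3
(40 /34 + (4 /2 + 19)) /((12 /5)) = 1885 /204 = 9.24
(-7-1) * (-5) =40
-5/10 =-1/2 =-0.50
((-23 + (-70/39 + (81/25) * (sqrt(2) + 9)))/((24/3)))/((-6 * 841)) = -27 * sqrt(2)/336400 - 266/2459925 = -0.00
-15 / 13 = -1.15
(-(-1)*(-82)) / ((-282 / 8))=328 / 141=2.33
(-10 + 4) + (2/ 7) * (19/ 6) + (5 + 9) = 187/ 21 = 8.90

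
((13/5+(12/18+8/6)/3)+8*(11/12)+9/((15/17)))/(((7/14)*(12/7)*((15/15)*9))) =364/135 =2.70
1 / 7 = 0.14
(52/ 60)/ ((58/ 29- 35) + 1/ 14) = -182/ 6915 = -0.03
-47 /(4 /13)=-611 /4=-152.75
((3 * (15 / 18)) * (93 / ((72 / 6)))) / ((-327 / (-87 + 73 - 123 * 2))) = 10075 / 654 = 15.41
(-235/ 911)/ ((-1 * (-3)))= -235/ 2733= -0.09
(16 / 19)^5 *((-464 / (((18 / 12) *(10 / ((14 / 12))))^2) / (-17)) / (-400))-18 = -38358241140374 / 2130992701875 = -18.00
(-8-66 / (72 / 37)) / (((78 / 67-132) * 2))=33701 / 210384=0.16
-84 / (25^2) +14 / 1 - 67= -33209 / 625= -53.13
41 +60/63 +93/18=1979/42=47.12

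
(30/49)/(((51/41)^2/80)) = 1344800/42483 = 31.66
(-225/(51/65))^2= 23765625/289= 82234.00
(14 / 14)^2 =1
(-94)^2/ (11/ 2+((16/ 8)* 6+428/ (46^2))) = 9348488/ 18729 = 499.15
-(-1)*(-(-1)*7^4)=2401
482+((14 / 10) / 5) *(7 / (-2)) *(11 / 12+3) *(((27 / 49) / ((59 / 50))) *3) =476.62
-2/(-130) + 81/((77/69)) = 363362/5005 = 72.60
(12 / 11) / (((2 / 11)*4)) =1.50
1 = 1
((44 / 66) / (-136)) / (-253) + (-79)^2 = 322110493 / 51612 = 6241.00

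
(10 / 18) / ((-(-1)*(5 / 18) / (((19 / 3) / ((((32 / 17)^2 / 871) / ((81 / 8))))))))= 129131847 / 4096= 31526.33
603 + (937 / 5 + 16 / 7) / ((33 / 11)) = 23318 / 35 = 666.23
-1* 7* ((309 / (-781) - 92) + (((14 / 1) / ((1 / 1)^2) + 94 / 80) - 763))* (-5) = -183739451 / 6248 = -29407.72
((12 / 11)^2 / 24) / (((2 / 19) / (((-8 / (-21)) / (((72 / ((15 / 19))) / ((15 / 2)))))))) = 25 / 1694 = 0.01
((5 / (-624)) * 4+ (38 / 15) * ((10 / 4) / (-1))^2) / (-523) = -2465 / 81588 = -0.03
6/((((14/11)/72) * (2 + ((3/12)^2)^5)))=276824064/1631119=169.71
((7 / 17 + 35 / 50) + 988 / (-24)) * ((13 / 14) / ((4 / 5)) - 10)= 168531 / 476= 354.06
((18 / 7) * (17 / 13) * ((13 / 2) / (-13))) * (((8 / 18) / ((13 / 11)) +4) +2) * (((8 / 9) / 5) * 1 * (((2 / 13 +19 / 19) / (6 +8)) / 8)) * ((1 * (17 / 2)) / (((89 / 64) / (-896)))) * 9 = 1324609536 / 1368731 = 967.76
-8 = -8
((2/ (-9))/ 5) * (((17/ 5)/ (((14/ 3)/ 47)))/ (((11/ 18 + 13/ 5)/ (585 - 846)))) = 73602/ 595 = 123.70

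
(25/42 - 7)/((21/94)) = -12643/441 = -28.67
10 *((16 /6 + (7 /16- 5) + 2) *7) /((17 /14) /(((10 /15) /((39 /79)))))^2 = 107033150 /11868363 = 9.02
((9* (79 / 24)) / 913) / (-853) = -237 / 6230312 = -0.00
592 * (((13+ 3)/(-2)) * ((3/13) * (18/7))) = -255744/91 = -2810.37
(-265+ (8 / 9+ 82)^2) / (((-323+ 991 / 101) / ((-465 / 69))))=8376223405 / 58930416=142.14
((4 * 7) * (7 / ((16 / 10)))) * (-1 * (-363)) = 88935 / 2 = 44467.50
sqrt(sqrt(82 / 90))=0.98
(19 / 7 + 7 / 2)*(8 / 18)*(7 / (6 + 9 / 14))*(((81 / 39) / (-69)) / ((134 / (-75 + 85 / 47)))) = 1396640 / 29188081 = 0.05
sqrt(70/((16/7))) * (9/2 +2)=91 * sqrt(10)/8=35.97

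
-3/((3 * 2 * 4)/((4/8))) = -1/16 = -0.06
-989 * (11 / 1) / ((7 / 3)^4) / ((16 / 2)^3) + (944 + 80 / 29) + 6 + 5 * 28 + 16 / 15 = 584540538403 / 534750720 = 1093.11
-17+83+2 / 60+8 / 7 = 14107 / 210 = 67.18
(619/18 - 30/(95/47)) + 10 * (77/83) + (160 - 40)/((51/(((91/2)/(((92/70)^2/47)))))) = 750975424885/255275298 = 2941.83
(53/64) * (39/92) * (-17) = -35139/5888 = -5.97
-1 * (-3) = 3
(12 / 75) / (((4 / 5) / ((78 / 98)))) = 39 / 245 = 0.16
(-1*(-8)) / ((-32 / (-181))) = 181 / 4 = 45.25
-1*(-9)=9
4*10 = 40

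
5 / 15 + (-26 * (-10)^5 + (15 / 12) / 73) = 2277600307 / 876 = 2600000.35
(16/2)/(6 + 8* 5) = 4/23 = 0.17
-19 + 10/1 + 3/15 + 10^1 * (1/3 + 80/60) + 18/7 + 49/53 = 11.36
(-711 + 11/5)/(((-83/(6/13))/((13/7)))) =7.32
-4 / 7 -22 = -158 / 7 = -22.57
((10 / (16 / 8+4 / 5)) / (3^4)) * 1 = 25 / 567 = 0.04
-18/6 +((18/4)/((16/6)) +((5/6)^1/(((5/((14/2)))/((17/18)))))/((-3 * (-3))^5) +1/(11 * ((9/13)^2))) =-315060545/280600848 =-1.12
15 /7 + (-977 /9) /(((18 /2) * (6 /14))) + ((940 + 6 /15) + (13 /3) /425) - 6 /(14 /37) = 649585616 /722925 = 898.55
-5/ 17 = -0.29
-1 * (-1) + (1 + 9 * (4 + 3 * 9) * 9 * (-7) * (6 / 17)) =-105428 / 17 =-6201.65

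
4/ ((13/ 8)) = 32/ 13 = 2.46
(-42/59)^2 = 1764/3481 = 0.51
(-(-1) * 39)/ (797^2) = 39/ 635209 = 0.00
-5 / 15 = -1 / 3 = -0.33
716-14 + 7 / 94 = 65995 / 94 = 702.07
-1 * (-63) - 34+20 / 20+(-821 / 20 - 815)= -16521 / 20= -826.05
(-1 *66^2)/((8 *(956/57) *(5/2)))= -62073/4780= -12.99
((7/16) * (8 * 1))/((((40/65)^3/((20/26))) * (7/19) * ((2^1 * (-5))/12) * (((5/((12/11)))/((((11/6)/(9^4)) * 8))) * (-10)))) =3211/1749600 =0.00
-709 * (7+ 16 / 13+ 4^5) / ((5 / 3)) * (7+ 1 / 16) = -3225270069 / 1040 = -3101221.22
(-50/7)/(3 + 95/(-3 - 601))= -30200/12019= -2.51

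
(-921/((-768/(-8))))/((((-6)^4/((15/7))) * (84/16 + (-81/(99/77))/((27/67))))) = 1535/14620032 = 0.00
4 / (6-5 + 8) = 0.44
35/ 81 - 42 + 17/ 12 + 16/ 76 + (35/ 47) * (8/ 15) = -11441213/ 289332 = -39.54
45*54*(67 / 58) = 81405 / 29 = 2807.07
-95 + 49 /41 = -93.80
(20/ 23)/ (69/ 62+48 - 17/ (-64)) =39680/ 2253241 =0.02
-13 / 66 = -0.20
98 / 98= 1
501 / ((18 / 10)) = 835 / 3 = 278.33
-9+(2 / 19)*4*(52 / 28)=-1093 / 133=-8.22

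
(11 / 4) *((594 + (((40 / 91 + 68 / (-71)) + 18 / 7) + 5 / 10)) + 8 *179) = 288342615 / 51688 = 5578.52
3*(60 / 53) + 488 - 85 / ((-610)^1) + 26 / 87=276677519 / 562542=491.83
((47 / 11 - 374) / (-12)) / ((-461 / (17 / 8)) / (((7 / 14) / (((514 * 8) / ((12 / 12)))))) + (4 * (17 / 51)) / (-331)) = -0.00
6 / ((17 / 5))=30 / 17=1.76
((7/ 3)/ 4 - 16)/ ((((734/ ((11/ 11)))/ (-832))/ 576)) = 3694080/ 367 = 10065.61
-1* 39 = -39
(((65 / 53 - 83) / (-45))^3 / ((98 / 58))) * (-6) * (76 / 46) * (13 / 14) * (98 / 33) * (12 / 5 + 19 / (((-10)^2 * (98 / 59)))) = -653126522253732956 / 2675636518865625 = -244.10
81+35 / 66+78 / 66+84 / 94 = 259345 / 3102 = 83.61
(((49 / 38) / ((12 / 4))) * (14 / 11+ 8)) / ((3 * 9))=833 / 5643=0.15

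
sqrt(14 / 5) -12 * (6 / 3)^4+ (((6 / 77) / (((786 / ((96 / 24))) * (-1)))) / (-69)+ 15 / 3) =-130152557 / 696003+ sqrt(70) / 5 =-185.33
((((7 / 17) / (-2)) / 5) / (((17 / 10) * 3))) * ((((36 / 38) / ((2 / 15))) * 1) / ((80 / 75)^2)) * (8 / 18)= -7875 / 351424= -0.02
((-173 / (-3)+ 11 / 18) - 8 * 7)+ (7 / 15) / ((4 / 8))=289 / 90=3.21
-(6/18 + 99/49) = -346/147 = -2.35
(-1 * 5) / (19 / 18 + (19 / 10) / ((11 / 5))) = -99 / 38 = -2.61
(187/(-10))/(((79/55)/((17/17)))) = -13.02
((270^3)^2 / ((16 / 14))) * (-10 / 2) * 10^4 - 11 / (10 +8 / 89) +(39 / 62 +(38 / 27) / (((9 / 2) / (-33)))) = -16949646393750000010.78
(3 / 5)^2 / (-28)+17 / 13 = 11783 / 9100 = 1.29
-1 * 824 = -824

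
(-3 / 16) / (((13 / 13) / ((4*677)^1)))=-2031 / 4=-507.75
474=474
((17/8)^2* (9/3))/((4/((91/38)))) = 78897/9728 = 8.11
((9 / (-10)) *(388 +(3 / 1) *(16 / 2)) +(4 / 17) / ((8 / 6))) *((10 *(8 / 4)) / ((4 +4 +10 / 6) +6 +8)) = -378036 / 1207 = -313.20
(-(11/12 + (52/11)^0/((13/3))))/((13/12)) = -179/169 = -1.06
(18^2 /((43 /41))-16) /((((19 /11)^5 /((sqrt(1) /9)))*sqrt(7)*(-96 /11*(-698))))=5578645589*sqrt(7) /112368264703632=0.00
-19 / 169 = -0.11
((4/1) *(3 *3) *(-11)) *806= -319176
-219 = -219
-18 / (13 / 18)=-24.92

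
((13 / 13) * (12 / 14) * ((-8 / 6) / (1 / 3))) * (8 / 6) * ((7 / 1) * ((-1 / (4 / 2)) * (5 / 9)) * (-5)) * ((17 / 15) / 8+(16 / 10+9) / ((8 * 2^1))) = -35.74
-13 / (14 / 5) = -65 / 14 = -4.64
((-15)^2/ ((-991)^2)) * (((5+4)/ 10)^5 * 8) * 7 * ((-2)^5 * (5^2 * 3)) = -89282088/ 4910405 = -18.18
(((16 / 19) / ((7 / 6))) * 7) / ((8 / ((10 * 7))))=840 / 19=44.21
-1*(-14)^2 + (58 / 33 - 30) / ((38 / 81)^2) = -1287887 / 3971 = -324.32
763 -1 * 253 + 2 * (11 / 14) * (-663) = -3723 / 7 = -531.86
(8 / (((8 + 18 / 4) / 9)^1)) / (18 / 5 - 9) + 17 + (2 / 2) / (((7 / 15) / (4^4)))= 564.50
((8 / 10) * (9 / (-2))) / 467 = -18 / 2335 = -0.01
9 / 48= 3 / 16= 0.19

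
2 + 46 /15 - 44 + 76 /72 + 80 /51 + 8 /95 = -1053059 /29070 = -36.22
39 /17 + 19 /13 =830 /221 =3.76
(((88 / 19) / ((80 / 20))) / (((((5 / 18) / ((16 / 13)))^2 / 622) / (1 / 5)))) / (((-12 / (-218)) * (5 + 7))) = 1718272512 / 401375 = 4280.97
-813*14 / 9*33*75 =-3130050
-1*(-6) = 6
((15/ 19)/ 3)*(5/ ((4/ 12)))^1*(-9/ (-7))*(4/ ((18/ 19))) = 150/ 7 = 21.43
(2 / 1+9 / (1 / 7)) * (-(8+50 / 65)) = -570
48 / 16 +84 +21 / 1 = 108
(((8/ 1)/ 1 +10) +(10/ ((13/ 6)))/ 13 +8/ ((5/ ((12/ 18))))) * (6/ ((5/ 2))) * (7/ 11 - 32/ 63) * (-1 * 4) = -70109216/ 2927925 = -23.95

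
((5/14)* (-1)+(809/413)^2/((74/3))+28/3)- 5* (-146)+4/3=14019343088/18933159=740.47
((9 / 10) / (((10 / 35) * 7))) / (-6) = -3 / 40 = -0.08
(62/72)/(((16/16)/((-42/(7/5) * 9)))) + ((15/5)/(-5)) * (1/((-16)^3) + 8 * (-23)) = -500121/4096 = -122.10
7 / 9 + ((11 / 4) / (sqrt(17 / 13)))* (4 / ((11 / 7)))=6.90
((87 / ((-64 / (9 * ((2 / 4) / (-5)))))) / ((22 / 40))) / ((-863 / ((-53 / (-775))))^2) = 2199447 / 157459061980000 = 0.00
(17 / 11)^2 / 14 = 289 / 1694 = 0.17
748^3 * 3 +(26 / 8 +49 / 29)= 145641129789 / 116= 1255526980.94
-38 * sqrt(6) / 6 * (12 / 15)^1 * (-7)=532 * sqrt(6) / 15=86.88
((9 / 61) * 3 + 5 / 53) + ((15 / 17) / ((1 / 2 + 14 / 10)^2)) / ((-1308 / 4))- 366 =-790374051186 / 2162660389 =-365.46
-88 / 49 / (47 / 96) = -8448 / 2303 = -3.67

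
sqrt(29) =5.39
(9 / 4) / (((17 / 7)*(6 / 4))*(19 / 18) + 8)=189 / 995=0.19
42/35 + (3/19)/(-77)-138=-1000707/7315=-136.80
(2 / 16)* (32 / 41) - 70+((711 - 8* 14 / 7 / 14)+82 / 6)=653.62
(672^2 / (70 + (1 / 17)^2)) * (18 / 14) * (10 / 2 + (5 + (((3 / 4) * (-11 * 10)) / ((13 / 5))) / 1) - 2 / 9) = -47887031808 / 263003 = -182077.89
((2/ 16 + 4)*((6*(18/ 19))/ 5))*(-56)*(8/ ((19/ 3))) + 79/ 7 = -4048669/ 12635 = -320.43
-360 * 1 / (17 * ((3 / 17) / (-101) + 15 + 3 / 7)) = -16968 / 12361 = -1.37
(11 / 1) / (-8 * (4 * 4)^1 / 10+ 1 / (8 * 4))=-1760 / 2043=-0.86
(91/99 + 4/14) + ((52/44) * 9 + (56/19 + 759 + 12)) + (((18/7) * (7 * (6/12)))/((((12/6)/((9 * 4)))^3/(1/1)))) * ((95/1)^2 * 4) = 2268096650189/1197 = 1894817585.79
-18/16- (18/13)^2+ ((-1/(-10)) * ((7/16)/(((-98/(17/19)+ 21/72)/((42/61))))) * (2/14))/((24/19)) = -15974521071/5250992240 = -3.04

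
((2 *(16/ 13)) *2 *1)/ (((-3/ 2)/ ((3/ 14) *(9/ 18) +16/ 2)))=-7264/ 273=-26.61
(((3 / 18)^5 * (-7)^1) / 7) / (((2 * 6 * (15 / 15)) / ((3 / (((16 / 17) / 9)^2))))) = -289 / 98304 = -0.00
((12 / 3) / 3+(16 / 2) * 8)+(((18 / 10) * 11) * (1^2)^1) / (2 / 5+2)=73.58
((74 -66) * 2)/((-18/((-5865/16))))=1955/6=325.83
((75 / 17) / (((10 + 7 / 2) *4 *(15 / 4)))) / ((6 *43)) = 5 / 59211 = 0.00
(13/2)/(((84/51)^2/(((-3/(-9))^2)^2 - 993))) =-18886439/7938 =-2379.24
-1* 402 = -402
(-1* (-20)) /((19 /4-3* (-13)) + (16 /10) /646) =129200 /282641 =0.46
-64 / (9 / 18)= -128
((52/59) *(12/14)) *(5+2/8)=234/59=3.97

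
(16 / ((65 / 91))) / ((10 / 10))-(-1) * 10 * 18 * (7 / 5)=1372 / 5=274.40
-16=-16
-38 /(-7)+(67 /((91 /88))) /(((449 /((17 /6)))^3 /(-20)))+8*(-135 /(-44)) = 73329247131872 /2446452931923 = 29.97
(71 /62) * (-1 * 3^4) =-5751 /62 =-92.76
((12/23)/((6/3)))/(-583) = -6/13409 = -0.00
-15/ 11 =-1.36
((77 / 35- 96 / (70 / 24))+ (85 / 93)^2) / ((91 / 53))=-95874880 / 5509413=-17.40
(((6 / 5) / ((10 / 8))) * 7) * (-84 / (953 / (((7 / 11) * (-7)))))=691488 / 262075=2.64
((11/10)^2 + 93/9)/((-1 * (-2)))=3463/600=5.77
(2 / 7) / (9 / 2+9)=4 / 189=0.02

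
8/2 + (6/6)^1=5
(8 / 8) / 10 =1 / 10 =0.10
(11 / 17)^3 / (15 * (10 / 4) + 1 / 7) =18634 / 2589151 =0.01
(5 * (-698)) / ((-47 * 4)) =1745 / 94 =18.56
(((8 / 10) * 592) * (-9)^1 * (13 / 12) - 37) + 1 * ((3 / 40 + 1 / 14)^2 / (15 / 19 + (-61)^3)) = -1573765510191299 / 338109721600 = -4654.60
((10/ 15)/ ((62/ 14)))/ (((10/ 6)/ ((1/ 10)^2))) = 7/ 7750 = 0.00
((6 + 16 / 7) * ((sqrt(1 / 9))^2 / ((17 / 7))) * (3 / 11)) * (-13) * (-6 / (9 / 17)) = 1508 / 99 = 15.23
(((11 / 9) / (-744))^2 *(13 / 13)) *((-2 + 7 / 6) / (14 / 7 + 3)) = -0.00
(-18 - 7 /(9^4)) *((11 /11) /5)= -23621 /6561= -3.60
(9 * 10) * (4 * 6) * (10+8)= 38880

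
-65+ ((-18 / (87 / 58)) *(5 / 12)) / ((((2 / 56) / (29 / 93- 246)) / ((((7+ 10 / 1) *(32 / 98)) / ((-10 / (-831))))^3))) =43977013282232288047 / 13025425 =3376244021383.74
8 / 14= 4 / 7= 0.57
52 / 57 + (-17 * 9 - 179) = -18872 / 57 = -331.09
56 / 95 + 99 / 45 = 53 / 19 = 2.79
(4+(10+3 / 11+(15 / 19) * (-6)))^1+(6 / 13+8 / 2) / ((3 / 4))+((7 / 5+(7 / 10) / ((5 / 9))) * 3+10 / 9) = 30047497 / 1222650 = 24.58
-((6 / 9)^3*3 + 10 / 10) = -17 / 9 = -1.89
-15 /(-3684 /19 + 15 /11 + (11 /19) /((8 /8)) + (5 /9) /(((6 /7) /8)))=84645 /1053926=0.08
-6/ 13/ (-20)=3/ 130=0.02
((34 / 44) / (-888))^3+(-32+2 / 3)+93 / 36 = -214360513556273 / 7456017862656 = -28.75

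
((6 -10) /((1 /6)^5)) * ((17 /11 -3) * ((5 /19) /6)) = 414720 /209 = 1984.31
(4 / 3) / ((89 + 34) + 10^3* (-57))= -4 / 170631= -0.00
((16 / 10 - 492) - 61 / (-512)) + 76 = -1060559 / 2560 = -414.28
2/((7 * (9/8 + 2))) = 16/175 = 0.09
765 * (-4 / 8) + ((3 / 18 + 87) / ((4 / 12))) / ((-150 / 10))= -5999 / 15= -399.93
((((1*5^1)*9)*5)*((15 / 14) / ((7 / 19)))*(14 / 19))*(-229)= -772875 / 7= -110410.71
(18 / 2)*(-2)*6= -108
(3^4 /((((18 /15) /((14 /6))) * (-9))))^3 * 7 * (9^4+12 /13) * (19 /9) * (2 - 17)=810735165625 /104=7795530438.70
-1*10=-10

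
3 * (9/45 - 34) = -507/5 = -101.40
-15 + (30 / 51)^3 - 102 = -573821 / 4913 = -116.80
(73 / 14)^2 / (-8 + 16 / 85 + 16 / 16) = -452965 / 113484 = -3.99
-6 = -6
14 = 14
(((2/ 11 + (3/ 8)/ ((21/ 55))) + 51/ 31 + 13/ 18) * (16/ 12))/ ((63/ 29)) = 17600419/ 8120574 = 2.17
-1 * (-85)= 85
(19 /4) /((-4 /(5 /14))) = -95 /224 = -0.42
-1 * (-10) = 10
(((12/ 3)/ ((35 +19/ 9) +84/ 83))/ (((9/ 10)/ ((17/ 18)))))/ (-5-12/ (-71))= -1001810/ 43955793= -0.02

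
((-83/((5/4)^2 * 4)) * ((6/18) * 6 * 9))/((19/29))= -173304/475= -364.85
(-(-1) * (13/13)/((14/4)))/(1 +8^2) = 0.00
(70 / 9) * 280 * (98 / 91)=274400 / 117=2345.30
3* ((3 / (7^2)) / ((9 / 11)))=11 / 49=0.22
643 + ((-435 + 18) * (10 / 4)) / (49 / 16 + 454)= 640.72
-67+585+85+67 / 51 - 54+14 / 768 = 3592567 / 6528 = 550.33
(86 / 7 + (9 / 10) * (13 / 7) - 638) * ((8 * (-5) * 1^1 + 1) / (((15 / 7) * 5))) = 567879 / 250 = 2271.52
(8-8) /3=0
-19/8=-2.38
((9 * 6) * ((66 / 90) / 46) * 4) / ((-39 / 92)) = -528 / 65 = -8.12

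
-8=-8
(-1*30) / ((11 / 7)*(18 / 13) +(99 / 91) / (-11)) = -130 / 9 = -14.44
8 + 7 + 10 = 25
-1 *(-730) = 730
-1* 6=-6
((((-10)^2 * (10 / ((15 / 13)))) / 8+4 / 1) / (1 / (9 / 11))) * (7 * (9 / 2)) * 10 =318465 / 11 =28951.36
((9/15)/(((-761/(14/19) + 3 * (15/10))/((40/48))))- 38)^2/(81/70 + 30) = 10474421055875/226000471848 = 46.35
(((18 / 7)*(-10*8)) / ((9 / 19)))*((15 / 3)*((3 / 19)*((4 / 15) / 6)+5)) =-228320 / 21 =-10872.38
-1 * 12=-12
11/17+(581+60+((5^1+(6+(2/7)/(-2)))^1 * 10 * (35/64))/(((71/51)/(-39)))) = -9865431/9656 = -1021.69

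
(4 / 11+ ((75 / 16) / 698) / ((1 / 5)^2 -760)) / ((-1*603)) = -282900901 / 469131819552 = -0.00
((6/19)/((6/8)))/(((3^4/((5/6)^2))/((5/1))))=250/13851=0.02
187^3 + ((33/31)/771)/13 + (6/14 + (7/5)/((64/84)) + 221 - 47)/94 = 6539204.88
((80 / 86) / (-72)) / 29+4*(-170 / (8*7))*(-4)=3815785 / 78561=48.57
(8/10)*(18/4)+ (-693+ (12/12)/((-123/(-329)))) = -422336/615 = -686.73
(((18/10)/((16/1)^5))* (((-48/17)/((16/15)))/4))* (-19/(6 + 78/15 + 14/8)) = 7695/4616880128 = 0.00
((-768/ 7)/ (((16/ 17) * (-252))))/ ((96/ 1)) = 17/ 3528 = 0.00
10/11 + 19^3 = 75459/11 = 6859.91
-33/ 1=-33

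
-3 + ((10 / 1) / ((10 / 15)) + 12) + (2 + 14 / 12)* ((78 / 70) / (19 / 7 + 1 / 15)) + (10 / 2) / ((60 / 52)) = 51863 / 1752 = 29.60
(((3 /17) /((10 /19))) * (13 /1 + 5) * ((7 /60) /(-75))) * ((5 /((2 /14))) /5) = -2793 /42500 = -0.07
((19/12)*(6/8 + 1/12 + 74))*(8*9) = 8531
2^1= 2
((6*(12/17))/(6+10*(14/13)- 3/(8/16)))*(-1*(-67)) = 15678/595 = 26.35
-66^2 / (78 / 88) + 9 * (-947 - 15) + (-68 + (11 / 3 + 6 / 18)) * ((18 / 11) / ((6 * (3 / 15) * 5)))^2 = -21356970 / 1573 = -13577.22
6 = 6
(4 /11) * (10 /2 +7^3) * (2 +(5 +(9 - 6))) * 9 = 125280 /11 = 11389.09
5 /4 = 1.25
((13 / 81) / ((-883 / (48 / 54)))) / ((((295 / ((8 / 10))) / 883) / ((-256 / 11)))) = 106496 / 11828025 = 0.01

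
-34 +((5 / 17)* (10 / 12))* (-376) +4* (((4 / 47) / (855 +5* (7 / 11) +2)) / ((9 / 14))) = -4291913870 / 34020621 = -126.16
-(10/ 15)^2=-0.44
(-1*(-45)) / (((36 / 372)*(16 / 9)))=4185 / 16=261.56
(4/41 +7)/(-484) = -291/19844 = -0.01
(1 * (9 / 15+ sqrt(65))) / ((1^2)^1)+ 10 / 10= 8 / 5+ sqrt(65)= 9.66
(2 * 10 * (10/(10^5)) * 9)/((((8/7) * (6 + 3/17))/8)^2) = 289/12500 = 0.02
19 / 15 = 1.27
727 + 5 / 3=2186 / 3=728.67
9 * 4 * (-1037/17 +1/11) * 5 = -120600/11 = -10963.64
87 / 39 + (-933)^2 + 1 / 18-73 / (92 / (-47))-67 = 9369648445 / 10764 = 870461.58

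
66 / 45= 22 / 15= 1.47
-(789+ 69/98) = -77391/98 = -789.70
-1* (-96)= 96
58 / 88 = 0.66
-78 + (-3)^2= -69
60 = 60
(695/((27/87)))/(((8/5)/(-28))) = -705425/18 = -39190.28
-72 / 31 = -2.32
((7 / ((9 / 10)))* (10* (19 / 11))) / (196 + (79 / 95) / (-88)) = 10108000 / 14746329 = 0.69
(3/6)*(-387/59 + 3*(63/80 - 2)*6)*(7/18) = -5.52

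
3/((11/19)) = 5.18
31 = 31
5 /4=1.25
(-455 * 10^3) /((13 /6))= -210000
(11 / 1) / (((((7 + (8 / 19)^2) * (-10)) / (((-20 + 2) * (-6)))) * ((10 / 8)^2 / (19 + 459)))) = -1639991232 / 323875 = -5063.65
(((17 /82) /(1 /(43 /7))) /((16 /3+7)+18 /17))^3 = 51815853859041 /60255651738538088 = 0.00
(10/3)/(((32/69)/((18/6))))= 345/16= 21.56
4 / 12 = 1 / 3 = 0.33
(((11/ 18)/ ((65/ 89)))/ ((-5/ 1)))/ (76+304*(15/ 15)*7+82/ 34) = -16643/ 219427650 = -0.00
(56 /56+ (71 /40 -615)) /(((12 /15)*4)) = -24489 /128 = -191.32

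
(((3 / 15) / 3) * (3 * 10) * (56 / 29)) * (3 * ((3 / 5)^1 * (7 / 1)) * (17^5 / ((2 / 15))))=15027766488 / 29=518198844.41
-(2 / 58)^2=-0.00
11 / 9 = 1.22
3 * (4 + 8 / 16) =27 / 2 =13.50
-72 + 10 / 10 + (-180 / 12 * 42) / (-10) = -8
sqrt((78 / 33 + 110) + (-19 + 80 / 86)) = sqrt(21096273) / 473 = 9.71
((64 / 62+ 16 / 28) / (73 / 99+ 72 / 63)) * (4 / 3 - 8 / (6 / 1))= 0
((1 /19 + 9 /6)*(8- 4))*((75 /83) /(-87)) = -2950 /45733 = -0.06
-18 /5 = -3.60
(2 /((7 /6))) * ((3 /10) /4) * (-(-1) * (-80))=-72 /7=-10.29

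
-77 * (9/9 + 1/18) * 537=-261877/6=-43646.17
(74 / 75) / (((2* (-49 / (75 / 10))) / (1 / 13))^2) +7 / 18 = 0.39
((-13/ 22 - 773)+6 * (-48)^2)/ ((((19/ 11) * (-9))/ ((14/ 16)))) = -11753/ 16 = -734.56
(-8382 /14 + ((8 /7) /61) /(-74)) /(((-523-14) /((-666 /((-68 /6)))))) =85131819 /1299361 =65.52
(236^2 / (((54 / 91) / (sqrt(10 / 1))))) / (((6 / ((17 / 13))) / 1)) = 1656956 *sqrt(10) / 81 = 64688.33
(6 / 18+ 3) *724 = 7240 / 3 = 2413.33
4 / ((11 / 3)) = 12 / 11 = 1.09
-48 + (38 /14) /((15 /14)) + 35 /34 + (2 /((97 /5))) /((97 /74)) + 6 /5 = -207100459 /4798590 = -43.16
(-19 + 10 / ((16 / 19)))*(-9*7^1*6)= 10773 / 4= 2693.25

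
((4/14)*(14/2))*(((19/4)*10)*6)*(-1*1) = -570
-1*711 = -711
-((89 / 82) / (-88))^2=-7921 / 52070656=-0.00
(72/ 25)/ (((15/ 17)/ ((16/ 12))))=544/ 125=4.35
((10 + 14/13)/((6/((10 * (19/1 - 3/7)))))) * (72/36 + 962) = 2313600/7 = 330514.29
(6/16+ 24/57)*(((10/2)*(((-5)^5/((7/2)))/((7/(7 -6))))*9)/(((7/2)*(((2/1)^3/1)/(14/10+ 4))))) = -91884375/104272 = -881.20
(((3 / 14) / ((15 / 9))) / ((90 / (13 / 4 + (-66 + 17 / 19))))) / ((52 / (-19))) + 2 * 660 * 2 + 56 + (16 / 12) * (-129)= 367499101 / 145600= 2524.03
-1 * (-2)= 2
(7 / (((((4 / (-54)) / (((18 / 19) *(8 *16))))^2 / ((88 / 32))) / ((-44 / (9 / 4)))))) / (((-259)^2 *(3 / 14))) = -34685190144 / 494209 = -70183.24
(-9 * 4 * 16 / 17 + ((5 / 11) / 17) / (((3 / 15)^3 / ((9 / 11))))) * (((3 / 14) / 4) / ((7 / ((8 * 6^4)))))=-35586864 / 14399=-2471.48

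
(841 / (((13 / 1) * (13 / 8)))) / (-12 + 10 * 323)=3364 / 271921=0.01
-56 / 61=-0.92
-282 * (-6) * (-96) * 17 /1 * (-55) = 151873920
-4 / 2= -2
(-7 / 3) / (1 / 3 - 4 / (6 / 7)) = 7 / 13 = 0.54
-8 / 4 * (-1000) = 2000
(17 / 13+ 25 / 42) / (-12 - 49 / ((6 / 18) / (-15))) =0.00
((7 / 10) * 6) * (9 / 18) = 21 / 10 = 2.10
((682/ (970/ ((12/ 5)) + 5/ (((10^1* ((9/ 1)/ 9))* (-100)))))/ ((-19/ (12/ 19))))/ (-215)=982080/ 3764280931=0.00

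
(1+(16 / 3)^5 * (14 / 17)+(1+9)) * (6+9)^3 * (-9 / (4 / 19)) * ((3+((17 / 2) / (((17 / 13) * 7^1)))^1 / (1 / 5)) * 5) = -18710594790625 / 952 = -19653986124.61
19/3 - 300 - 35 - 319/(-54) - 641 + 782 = -9815/54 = -181.76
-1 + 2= 1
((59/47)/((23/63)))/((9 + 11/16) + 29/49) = 2914128/8711779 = 0.33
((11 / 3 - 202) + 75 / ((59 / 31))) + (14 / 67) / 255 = -160199524 / 1008015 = -158.93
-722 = -722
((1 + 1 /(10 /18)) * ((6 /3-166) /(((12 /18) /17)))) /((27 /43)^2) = -36085084 /1215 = -29699.66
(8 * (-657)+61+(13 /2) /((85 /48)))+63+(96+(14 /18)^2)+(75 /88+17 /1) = -3037804889 /605880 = -5013.87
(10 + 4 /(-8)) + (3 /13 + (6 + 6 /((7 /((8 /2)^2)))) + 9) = 6997 /182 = 38.45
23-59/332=7577/332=22.82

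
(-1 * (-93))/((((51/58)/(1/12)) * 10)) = 899/1020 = 0.88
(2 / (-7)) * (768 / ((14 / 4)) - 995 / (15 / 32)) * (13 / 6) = 519584 / 441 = 1178.20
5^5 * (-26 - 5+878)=2646875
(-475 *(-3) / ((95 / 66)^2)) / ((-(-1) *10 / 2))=13068 / 95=137.56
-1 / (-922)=1 / 922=0.00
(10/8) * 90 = 225/2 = 112.50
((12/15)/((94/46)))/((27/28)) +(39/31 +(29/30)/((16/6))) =6377807/3147120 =2.03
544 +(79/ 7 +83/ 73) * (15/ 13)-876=-317.67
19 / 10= 1.90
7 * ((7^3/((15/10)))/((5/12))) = 19208/5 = 3841.60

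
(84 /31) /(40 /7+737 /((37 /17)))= 21756 /2764673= 0.01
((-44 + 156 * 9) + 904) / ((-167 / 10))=-22640 / 167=-135.57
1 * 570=570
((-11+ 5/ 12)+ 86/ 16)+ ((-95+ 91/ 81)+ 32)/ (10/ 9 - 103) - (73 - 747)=669.40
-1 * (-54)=54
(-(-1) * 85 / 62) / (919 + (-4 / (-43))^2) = 157165 / 105353314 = 0.00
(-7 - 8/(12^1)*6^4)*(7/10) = -6097/10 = -609.70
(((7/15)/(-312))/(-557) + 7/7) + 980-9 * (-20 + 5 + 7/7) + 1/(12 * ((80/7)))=1107.01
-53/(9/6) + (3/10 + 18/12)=-503/15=-33.53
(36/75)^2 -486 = -303606/625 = -485.77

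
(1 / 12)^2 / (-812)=-0.00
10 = 10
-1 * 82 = -82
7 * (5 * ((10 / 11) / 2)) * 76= 13300 / 11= 1209.09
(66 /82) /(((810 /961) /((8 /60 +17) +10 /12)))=5697769 /332100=17.16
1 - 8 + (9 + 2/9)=2.22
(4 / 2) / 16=1 / 8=0.12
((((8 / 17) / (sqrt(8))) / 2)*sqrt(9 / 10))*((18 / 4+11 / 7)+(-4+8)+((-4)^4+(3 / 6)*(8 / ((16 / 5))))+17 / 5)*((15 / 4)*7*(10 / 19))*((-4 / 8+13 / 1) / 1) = 8527725*sqrt(5) / 5168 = 3689.74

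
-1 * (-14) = 14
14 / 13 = 1.08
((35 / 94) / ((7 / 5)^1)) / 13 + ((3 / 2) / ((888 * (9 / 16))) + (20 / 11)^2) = 163925587 / 49238046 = 3.33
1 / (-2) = -1 / 2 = -0.50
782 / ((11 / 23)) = 17986 / 11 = 1635.09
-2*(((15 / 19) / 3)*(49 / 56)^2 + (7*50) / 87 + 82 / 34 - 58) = 92375885 / 899232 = 102.73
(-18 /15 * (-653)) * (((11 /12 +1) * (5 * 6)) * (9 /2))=405513 /2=202756.50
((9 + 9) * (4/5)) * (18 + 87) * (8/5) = 12096/5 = 2419.20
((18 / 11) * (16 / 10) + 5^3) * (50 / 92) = 35095 / 506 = 69.36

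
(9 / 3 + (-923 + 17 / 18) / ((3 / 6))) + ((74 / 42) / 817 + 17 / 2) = -188652431 / 102942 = -1832.61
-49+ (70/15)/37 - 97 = -16192/111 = -145.87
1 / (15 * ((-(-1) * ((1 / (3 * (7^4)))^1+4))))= 2401 / 144065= 0.02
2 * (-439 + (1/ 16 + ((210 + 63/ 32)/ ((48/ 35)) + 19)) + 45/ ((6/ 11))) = -93633/ 256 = -365.75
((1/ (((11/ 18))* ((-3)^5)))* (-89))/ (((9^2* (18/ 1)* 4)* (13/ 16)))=356/ 2814669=0.00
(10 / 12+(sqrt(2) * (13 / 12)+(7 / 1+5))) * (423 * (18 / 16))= 16497 * sqrt(2) / 32+97713 / 16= 6836.13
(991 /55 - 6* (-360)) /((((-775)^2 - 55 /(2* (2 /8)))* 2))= 119791 /66056650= 0.00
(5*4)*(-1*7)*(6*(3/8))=-315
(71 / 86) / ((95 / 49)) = 3479 / 8170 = 0.43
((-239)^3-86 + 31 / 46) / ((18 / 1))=-69776911 / 92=-758444.68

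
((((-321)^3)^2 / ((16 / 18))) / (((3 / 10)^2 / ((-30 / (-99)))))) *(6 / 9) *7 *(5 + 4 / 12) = 103141104181622181.82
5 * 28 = 140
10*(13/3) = 130/3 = 43.33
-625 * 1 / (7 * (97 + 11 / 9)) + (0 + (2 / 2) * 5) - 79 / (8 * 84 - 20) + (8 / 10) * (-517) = -516463783 / 1260805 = -409.63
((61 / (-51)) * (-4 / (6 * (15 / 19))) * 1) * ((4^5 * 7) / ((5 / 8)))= 132923392 / 11475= 11583.74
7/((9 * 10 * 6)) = 7/540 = 0.01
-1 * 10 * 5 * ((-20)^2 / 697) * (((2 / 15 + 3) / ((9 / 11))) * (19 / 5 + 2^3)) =-24402400 / 18819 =-1296.69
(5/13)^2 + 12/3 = 701/169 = 4.15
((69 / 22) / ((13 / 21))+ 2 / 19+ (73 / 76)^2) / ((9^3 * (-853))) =-1677901 / 171205821072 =-0.00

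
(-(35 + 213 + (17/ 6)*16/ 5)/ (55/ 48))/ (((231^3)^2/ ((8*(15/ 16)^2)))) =-1928/ 185704340659299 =-0.00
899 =899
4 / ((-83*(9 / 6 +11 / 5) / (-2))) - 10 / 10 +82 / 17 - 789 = -40990348 / 52207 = -785.15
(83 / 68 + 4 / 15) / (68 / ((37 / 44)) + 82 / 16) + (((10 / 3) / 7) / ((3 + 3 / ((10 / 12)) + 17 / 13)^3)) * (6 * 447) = 4010470393044541 / 1542433906795530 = 2.60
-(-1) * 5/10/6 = 1/12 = 0.08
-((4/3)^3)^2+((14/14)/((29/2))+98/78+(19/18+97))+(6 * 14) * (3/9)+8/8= 67478249/549666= 122.76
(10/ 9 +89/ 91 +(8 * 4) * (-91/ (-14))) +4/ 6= 172609/ 819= 210.76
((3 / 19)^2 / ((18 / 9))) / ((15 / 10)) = 3 / 361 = 0.01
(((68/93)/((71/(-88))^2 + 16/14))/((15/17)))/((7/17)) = 152185088/135648405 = 1.12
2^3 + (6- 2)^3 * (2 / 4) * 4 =136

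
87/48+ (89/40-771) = -61357/80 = -766.96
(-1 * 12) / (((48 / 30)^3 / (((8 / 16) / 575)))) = -15 / 5888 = -0.00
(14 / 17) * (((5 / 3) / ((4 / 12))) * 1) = 70 / 17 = 4.12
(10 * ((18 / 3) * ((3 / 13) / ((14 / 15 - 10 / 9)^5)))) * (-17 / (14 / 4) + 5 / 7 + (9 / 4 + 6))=-954933046875 / 2981888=-320244.44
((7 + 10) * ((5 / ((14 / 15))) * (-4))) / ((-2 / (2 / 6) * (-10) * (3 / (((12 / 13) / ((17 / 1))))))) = -10 / 91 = -0.11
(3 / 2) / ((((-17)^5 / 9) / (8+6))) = -189 / 1419857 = -0.00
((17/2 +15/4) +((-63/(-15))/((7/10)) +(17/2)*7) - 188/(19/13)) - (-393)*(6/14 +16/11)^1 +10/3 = 12157823/17556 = 692.52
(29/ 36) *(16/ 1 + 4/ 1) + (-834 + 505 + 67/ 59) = -165541/ 531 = -311.75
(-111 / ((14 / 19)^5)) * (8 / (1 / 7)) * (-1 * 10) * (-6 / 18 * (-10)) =2290391575 / 2401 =953932.35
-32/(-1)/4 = 8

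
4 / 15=0.27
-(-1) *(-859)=-859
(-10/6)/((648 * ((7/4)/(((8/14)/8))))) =-5/47628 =-0.00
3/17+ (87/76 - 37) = -46097/1292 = -35.68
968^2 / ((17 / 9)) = 8433216 / 17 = 496071.53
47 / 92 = 0.51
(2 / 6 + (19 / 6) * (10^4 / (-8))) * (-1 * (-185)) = -732230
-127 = -127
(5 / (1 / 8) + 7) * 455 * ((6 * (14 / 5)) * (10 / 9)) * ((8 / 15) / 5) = 1916096 / 45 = 42579.91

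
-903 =-903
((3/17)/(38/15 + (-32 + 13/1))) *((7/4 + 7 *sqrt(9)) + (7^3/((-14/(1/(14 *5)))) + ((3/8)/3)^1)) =-477/1976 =-0.24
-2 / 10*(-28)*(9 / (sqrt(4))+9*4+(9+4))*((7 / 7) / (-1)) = -1498 / 5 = -299.60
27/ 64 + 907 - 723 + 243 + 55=30875/ 64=482.42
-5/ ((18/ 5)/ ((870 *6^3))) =-261000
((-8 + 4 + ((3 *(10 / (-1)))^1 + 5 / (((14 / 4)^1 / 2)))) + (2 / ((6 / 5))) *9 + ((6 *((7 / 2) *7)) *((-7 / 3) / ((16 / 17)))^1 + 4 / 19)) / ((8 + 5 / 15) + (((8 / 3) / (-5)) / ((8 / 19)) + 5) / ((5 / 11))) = -60707025 / 2640848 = -22.99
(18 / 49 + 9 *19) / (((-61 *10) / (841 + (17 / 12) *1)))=-28295091 / 119560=-236.66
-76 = -76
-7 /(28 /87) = -87 /4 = -21.75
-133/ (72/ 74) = -4921/ 36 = -136.69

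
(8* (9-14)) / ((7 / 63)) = -360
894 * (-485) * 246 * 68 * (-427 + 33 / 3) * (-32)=-96553180938240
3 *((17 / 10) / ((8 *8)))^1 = 51 / 640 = 0.08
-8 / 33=-0.24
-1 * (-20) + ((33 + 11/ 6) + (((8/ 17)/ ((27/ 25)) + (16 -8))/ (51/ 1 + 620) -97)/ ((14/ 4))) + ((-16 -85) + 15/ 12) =-56937817/ 783972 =-72.63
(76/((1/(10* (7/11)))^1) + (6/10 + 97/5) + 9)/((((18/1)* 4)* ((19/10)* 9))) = 0.42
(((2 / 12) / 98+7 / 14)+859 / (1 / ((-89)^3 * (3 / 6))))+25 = -178037086079 / 588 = -302784160.00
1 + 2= 3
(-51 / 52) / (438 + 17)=-51 / 23660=-0.00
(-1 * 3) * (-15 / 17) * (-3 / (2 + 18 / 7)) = -945 / 544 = -1.74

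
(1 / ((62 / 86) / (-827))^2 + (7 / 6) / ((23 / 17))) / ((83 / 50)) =4362820146425 / 5503647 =792714.38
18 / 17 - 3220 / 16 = -13613 / 68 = -200.19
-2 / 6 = -1 / 3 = -0.33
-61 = -61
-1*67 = -67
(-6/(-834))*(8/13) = 8/1807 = 0.00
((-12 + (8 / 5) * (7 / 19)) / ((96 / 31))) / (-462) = 8401 / 1053360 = 0.01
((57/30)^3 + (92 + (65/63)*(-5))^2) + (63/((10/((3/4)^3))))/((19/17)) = 9110424858109/1206576000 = 7550.64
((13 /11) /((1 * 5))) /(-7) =-13 /385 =-0.03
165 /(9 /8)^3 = 28160 /243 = 115.88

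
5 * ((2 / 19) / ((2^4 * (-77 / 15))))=-75 / 11704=-0.01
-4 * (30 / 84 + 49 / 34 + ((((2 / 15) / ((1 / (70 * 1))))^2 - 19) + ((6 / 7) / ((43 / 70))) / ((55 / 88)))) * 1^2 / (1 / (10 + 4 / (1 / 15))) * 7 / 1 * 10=-1413982.98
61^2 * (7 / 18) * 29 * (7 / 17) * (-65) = -343690165 / 306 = -1123170.47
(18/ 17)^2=324/ 289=1.12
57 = 57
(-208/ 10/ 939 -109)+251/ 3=-119044/ 4695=-25.36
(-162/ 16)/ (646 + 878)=-27/ 4064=-0.01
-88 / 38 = -2.32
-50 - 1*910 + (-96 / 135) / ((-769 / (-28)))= -33221696 / 34605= -960.03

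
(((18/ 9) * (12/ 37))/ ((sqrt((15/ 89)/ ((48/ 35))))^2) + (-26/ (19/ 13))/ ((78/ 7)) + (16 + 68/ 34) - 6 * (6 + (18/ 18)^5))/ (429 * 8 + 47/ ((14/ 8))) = -0.01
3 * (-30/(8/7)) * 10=-1575/2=-787.50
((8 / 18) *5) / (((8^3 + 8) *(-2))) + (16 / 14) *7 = 8.00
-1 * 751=-751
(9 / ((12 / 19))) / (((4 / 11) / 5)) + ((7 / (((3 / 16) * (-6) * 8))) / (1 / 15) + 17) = 9661 / 48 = 201.27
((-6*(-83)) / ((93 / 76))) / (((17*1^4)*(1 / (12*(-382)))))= -57831744 / 527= -109737.65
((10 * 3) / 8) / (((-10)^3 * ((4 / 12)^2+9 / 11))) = -297 / 73600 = -0.00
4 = 4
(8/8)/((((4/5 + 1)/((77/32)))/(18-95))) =-29645/288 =-102.93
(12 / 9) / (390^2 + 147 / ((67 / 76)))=67 / 7651404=0.00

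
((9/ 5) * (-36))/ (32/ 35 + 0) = -567/ 8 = -70.88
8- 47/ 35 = 233/ 35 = 6.66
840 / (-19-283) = -420 / 151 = -2.78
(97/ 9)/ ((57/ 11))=1067/ 513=2.08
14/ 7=2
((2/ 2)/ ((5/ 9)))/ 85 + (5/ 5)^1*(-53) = -22516/ 425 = -52.98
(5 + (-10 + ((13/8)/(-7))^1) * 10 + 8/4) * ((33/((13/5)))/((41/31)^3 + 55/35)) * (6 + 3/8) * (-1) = 669094986285/337021568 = 1985.32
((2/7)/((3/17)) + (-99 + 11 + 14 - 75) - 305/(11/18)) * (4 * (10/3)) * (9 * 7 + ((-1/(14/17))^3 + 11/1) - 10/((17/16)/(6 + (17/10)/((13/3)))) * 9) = 212480119776775/52531479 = 4044815.11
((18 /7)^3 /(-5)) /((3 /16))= -31104 /1715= -18.14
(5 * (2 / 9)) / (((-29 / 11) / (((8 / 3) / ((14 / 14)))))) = -880 / 783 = -1.12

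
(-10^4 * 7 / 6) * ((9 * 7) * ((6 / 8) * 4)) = -2205000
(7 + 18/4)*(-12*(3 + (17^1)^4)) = -11526312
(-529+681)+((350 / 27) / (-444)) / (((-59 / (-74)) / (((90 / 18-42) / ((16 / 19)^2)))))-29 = 152818627 / 1223424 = 124.91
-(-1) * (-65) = -65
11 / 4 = 2.75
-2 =-2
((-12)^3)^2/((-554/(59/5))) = -88086528/1385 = -63600.38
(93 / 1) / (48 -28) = 93 / 20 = 4.65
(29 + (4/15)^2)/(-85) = -0.34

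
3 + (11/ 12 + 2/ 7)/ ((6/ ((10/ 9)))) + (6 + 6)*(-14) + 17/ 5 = -1830019/ 11340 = -161.38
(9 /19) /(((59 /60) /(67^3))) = 162412020 /1121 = 144881.37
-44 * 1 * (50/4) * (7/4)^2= -13475/8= -1684.38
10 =10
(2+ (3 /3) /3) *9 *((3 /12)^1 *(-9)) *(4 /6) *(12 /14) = -27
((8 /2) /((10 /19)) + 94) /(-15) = -508 /75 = -6.77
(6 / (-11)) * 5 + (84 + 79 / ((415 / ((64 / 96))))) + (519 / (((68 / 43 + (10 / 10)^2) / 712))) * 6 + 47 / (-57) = 2756645534003 / 3209195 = 858983.49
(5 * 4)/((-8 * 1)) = -5/2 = -2.50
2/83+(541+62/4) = 92383/166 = 556.52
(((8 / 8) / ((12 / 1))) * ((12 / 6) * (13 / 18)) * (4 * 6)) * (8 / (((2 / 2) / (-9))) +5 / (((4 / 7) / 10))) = 403 / 9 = 44.78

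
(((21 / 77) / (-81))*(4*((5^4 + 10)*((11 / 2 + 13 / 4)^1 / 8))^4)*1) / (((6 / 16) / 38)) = -4635757178819921875 / 14598144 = -317557984002.62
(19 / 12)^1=19 / 12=1.58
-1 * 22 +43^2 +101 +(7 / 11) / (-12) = 254489 / 132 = 1927.95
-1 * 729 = -729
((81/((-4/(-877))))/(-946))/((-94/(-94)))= -71037/3784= -18.77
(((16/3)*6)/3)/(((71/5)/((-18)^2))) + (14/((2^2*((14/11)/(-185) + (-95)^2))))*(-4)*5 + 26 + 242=666817567238/1303976131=511.37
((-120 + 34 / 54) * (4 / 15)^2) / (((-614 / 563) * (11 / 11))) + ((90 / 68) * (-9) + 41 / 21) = -965829629 / 443875950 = -2.18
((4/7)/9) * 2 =8/63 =0.13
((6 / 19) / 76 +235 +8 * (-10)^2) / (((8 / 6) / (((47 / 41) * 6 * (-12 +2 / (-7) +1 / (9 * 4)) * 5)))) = -542456679795 / 1657712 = -327232.16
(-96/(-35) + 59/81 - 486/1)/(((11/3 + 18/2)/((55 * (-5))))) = 75238295/7182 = 10475.95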